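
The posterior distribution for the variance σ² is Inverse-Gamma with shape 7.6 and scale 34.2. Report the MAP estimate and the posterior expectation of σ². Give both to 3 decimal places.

MAP = 3.977; posterior mean = 5.182

Mode = β/(α+1) = 34.2/8.6 = 3.977.
Mean = β/(α−1) = 34.2/6.6 = 5.182.
Mean > mode: the posterior has a right tail.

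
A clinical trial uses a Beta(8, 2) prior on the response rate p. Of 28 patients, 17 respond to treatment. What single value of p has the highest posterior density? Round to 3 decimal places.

Posterior: Beta(8+17, 2+11) = Beta(25, 13).
Mode = (25−1)/(25+13−2) = 24/36 = 0.667.
Mean = 25/(25+13) = 25/38 = 0.658.
This is the posterior mode — the MAP estimate.

0.667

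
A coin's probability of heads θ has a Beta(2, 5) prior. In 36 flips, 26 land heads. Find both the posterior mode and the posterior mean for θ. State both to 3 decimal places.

Posterior: Beta(2+26, 5+10) = Beta(28, 15).
Mode = (28−1)/(28+15−2) = 27/41 = 0.659.
Mean = 28/(28+15) = 28/43 = 0.651.
The mean is pulled below the mode by the posterior's left skew.

MAP = 0.659; posterior mean = 0.651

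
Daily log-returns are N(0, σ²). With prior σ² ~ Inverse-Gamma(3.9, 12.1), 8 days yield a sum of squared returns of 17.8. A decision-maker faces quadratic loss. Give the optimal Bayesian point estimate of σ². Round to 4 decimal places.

3.0435

Posterior: Inverse-Gamma(shape = 3.9+8/2 = 7.9, scale = 12.1+17.8/2 = 21.0).
Mode = β/(α+1) = 21.0/8.9 = 2.3596.
Mean = β/(α−1) = 21.0/6.9 = 3.0435.
Quadratic loss ⇒ the optimal estimator is the posterior mean.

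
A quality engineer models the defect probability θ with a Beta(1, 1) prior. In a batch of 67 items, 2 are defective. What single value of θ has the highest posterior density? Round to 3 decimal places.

Posterior: Beta(1+2, 1+65) = Beta(3, 66).
Mode = (3−1)/(3+66−2) = 2/67 = 0.030.
With a flat prior the MAP equals the MLE, 2/67.
Mean = 3/(3+66) = 3/69 = 0.043.
This is the posterior mode — the MAP estimate.

0.030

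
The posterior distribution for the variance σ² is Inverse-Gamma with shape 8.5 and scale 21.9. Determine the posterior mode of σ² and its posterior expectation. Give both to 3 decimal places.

Mode = β/(α+1) = 21.9/9.5 = 2.305.
Mean = β/(α−1) = 21.9/7.5 = 2.920.
Mean > mode: the posterior has a right tail.

MAP: 2.305. Posterior mean: 2.920.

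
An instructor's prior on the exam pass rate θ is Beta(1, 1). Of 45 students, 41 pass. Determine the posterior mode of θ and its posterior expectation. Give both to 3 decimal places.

MAP = 0.911, posterior mean = 0.894

Posterior: Beta(1+41, 1+4) = Beta(42, 5).
Mode = (42−1)/(42+5−2) = 41/45 = 0.911.
With a flat prior the MAP equals the MLE, 41/45.
Mean = 42/(42+5) = 42/47 = 0.894.
Left-skewed posterior ⇒ mean < mode.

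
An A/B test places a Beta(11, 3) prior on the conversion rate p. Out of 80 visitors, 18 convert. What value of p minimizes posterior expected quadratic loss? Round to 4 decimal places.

0.3085

Posterior: Beta(11+18, 3+62) = Beta(29, 65).
Mode = (29−1)/(29+65−2) = 28/92 = 0.3043.
Mean = 29/(29+65) = 29/94 = 0.3085.
Quadratic loss ⇒ the optimal estimator is the posterior mean.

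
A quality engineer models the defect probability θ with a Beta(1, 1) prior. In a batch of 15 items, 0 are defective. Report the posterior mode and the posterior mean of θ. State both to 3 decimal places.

θ_MAP = 0.000, E[θ|data] = 0.059

Posterior: Beta(1+0, 1+15) = Beta(1, 16).
Since α = 1 ≤ 1 and β > 1, the Beta density is monotone decreasing on [0,1]; the mode is at 0.
Mean = 1/(1+16) = 0.059.
The mean is pulled above the mode by the posterior's right skew.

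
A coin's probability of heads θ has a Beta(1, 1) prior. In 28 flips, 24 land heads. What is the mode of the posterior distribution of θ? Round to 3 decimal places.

0.857

Posterior: Beta(1+24, 1+4) = Beta(25, 5).
Mode = (25−1)/(25+5−2) = 24/28 = 0.857.
With a flat prior the MAP equals the MLE, 24/28.
Mean = 25/(25+5) = 25/30 = 0.833.
This is the posterior mode — the MAP estimate.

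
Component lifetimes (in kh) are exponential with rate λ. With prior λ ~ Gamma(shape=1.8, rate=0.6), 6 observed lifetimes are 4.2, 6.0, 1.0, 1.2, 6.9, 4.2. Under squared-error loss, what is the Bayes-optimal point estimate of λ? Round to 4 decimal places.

0.3237

Σ times = 23.5. Posterior: Gamma(shape = 1.8+6 = 7.8, rate = 0.6+23.5 = 24.1).
Mode = (α−1)/β = 6.8/24.1 = 0.2822.
Mean = α/β = 7.8/24.1 = 0.3237.
Squared-error loss ⇒ the optimal estimator is the posterior mean.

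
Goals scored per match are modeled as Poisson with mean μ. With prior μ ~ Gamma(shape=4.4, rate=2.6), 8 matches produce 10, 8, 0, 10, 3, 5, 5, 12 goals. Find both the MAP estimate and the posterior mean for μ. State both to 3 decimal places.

MAP: 5.321. Posterior mean: 5.415.

Σ counts = 53. Posterior: Gamma(shape = 4.4+53 = 57.4, rate = 2.6+8 = 10.6).
Mode = (α−1)/β = 56.4/10.6 = 5.321.
Mean = α/β = 57.4/10.6 = 5.415.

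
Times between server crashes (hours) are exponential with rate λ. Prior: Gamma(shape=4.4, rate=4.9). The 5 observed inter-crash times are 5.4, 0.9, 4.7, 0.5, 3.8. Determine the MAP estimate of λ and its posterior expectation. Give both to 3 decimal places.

Σ times = 15.3. Posterior: Gamma(shape = 4.4+5 = 9.4, rate = 4.9+15.3 = 20.2).
Mode = (α−1)/β = 8.4/20.2 = 0.416.
Mean = α/β = 9.4/20.2 = 0.465.

MAP = 0.416, posterior mean = 0.465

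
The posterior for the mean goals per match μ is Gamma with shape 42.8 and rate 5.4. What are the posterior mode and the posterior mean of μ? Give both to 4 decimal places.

posterior mode = 7.7407, posterior mean = 7.9259

Mode = (α−1)/β = 41.8/5.4 = 7.7407.
Mean = α/β = 42.8/5.4 = 7.9259.
Mean > mode: the posterior has a right tail.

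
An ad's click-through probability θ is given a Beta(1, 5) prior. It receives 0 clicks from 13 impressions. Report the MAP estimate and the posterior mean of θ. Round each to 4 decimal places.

MAP: 0.0000. Posterior mean: 0.0526.

Posterior: Beta(1+0, 5+13) = Beta(1, 18).
Since α = 1 ≤ 1 and β > 1, the Beta density is monotone decreasing on [0,1]; the mode is at 0.
Mean = 1/(1+18) = 0.0526.
The posterior is right-skewed, so the mean exceeds the mode.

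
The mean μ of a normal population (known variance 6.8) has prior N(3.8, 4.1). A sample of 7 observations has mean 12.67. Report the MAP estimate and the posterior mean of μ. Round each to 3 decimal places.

Posterior for μ is Normal. Precision-weighted mean: (1/4.1·3.8 + 7/6.8·12.67) / (1/4.1 + 7/6.8) = 10.971.
A Normal posterior is symmetric, so mode = mean.

MAP: 10.971. Posterior mean: 10.971.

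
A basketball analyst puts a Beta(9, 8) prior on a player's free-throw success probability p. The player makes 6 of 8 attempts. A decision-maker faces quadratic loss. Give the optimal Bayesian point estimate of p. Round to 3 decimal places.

Posterior: Beta(9+6, 8+2) = Beta(15, 10).
Mode = (15−1)/(15+10−2) = 14/23 = 0.609.
Mean = 15/(15+10) = 15/25 = 0.600.
Quadratic loss ⇒ the optimal estimator is the posterior mean.

0.600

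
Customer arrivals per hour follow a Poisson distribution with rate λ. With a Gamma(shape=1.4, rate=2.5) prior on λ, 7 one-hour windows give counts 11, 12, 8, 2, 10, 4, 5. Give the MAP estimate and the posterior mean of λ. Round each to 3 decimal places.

Σ counts = 52. Posterior: Gamma(shape = 1.4+52 = 53.4, rate = 2.5+7 = 9.5).
Mode = (α−1)/β = 52.4/9.5 = 5.516.
Mean = α/β = 53.4/9.5 = 5.621.

MAP: 5.516. Posterior mean: 5.621.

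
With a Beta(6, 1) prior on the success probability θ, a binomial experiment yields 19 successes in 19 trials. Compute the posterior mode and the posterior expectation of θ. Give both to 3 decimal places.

Posterior: Beta(6+19, 1+0) = Beta(25, 1).
Since β = 1 ≤ 1 and α > 1, the Beta density is monotone increasing on [0,1]; the mode is at 1.
Mean = 25/(25+1) = 0.962.
The posterior is left-skewed, so the mode exceeds the mean.

MAP = 1.000, posterior mean = 0.962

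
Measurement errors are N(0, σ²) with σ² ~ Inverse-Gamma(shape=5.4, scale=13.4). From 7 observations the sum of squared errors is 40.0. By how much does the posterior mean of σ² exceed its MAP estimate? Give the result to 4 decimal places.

0.8541

Posterior: Inverse-Gamma(shape = 5.4+7/2 = 8.9, scale = 13.4+40.0/2 = 33.4).
Mode = β/(α+1) = 33.4/9.9 = 3.3737.
Mean = β/(α−1) = 33.4/7.9 = 4.2278.
Difference = 4.2278 − 3.3737 = 0.8541.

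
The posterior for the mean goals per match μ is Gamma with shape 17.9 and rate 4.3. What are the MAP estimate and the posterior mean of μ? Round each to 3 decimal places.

Mode = (α−1)/β = 16.9/4.3 = 3.930.
Mean = α/β = 17.9/4.3 = 4.163.

MAP = 3.930, posterior mean = 4.163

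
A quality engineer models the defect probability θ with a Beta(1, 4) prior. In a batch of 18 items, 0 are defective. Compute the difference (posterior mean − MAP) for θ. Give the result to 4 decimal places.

Posterior: Beta(1+0, 4+18) = Beta(1, 22).
Since α = 1 ≤ 1 and β > 1, the Beta density is monotone decreasing on [0,1]; the mode is at 0.
Mean = 1/(1+22) = 0.0435.
Difference = 0.0435 − 0.0000 = 0.0435.

0.0435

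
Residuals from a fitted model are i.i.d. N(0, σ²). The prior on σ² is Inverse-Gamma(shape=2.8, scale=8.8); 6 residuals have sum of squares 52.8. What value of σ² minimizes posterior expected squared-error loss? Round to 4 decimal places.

Posterior: Inverse-Gamma(shape = 2.8+6/2 = 5.8, scale = 8.8+52.8/2 = 35.2).
Mode = β/(α+1) = 35.2/6.8 = 5.1765.
Mean = β/(α−1) = 35.2/4.8 = 7.3333.
Squared-error loss ⇒ the optimal estimator is the posterior mean.

7.3333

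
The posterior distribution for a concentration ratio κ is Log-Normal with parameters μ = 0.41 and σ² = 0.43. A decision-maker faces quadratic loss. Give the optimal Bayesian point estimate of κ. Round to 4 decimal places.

1.8682

Mode = exp(μ − σ²) = exp(-0.02) = 0.9802.
Mean = exp(μ + σ²/2) = exp(0.625) = 1.8682.
Quadratic loss ⇒ the optimal estimator is the posterior mean.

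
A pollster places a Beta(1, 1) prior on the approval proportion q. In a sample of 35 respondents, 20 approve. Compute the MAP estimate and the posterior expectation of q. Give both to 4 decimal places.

MAP: 0.5714. Posterior mean: 0.5676.

Posterior: Beta(1+20, 1+15) = Beta(21, 16).
Mode = (21−1)/(21+16−2) = 20/35 = 0.5714.
With a flat prior the MAP equals the MLE, 20/35.
Mean = 21/(21+16) = 21/37 = 0.5676.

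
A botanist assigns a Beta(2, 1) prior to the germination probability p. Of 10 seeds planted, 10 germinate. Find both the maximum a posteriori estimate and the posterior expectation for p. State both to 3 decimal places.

MAP = 1.000, posterior mean = 0.923

Posterior: Beta(2+10, 1+0) = Beta(12, 1).
Since β = 1 ≤ 1 and α > 1, the Beta density is monotone increasing on [0,1]; the mode is at 1.
Mean = 12/(12+1) = 0.923.
The posterior is left-skewed, so the mode exceeds the mean.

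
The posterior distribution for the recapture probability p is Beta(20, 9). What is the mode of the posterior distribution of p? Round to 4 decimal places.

Mode = (20−1)/(20+9−2) = 19/27 = 0.7037.
Mean = 20/(20+9) = 20/29 = 0.6897.
This is the posterior mode — the MAP estimate.

0.7037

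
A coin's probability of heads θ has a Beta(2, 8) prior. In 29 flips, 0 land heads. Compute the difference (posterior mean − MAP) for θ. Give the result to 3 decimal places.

0.024

Posterior: Beta(2+0, 8+29) = Beta(2, 37).
Mode = (2−1)/(2+37−2) = 1/37 = 0.027.
Mean = 2/(2+37) = 2/39 = 0.051.
Difference = 0.051 − 0.027 = 0.024.
Right-skewed posterior ⇒ mode < mean.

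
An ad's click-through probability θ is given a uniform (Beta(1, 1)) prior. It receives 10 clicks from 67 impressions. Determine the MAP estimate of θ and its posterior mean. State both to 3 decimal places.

Posterior: Beta(1+10, 1+57) = Beta(11, 58).
Mode = (11−1)/(11+58−2) = 10/67 = 0.149.
Mean = 11/(11+58) = 11/69 = 0.159.

MAP = 0.149; posterior mean = 0.159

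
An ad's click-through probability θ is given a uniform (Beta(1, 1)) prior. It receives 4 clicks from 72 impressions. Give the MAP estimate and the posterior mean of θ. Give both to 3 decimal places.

Posterior: Beta(1+4, 1+68) = Beta(5, 69).
Mode = (5−1)/(5+69−2) = 4/72 = 0.056.
With a flat prior the MAP equals the MLE, 4/72.
Mean = 5/(5+69) = 5/74 = 0.068.
The posterior is right-skewed, so the mean exceeds the mode.

MAP: 0.056. Posterior mean: 0.068.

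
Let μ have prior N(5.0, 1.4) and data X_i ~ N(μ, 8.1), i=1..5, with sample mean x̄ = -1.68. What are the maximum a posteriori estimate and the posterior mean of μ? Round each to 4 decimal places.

Posterior for μ is Normal. Precision-weighted mean: (1/1.4·5.0 + 5/8.1·-1.68) / (1/1.4 + 5/8.1) = 1.9033.
A Normal posterior is symmetric, so mode = mean.

MAP: 1.9033. Posterior mean: 1.9033.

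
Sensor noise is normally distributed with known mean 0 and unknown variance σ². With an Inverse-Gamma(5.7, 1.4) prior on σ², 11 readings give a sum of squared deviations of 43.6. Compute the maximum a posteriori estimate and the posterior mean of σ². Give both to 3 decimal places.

Posterior: Inverse-Gamma(shape = 5.7+11/2 = 11.2, scale = 1.4+43.6/2 = 23.2).
Mode = β/(α+1) = 23.2/12.2 = 1.902.
Mean = β/(α−1) = 23.2/10.2 = 2.275.
The mean is pulled above the mode by the posterior's right skew.

maximum a posteriori estimate = 1.902, posterior mean = 2.275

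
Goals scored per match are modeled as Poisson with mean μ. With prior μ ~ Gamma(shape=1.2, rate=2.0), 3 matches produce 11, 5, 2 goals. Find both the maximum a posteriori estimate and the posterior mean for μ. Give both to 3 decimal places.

Σ counts = 18. Posterior: Gamma(shape = 1.2+18 = 19.2, rate = 2.0+3 = 5.0).
Mode = (α−1)/β = 18.2/5.0 = 3.640.
Mean = α/β = 19.2/5.0 = 3.840.

MAP = 3.640; posterior mean = 3.840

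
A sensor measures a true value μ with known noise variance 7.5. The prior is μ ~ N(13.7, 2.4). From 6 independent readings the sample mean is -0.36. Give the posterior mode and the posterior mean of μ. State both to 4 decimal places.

MAP: 4.4551. Posterior mean: 4.4551.

Posterior for μ is Normal. Precision-weighted mean: (1/2.4·13.7 + 6/7.5·-0.36) / (1/2.4 + 6/7.5) = 4.4551.
A Normal posterior is symmetric, so mode = mean.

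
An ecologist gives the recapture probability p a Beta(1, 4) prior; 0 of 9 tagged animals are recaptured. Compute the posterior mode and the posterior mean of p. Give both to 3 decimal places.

Posterior: Beta(1+0, 4+9) = Beta(1, 13).
Since α = 1 ≤ 1 and β > 1, the Beta density is monotone decreasing on [0,1]; the mode is at 0.
Mean = 1/(1+13) = 0.071.

MAP = 0.000; posterior mean = 0.071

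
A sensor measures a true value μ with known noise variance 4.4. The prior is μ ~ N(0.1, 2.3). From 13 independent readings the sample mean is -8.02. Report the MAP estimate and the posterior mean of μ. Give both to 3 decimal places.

MAP: -6.978. Posterior mean: -6.978.

Posterior for μ is Normal. Precision-weighted mean: (1/2.3·0.1 + 13/4.4·-8.02) / (1/2.3 + 13/4.4) = -6.978.
A Normal posterior is symmetric, so mode = mean.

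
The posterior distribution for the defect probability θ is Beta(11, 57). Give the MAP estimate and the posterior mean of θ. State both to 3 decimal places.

MAP estimate = 0.152, posterior mean = 0.162

Mode = (11−1)/(11+57−2) = 10/66 = 0.152.
Mean = 11/(11+57) = 11/68 = 0.162.
The mean is pulled above the mode by the posterior's right skew.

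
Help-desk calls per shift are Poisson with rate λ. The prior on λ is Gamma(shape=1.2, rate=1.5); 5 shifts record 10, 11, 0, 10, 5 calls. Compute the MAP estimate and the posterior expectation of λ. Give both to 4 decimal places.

Σ counts = 36. Posterior: Gamma(shape = 1.2+36 = 37.2, rate = 1.5+5 = 6.5).
Mode = (α−1)/β = 36.2/6.5 = 5.5692.
Mean = α/β = 37.2/6.5 = 5.7231.
The mean is pulled above the mode by the posterior's right skew.

MAP = 5.5692, posterior mean = 5.7231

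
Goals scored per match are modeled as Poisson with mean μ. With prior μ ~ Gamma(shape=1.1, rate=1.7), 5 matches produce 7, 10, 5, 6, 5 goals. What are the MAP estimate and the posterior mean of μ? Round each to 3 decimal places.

MAP = 4.940, posterior mean = 5.090

Σ counts = 33. Posterior: Gamma(shape = 1.1+33 = 34.1, rate = 1.7+5 = 6.7).
Mode = (α−1)/β = 33.1/6.7 = 4.940.
Mean = α/β = 34.1/6.7 = 5.090.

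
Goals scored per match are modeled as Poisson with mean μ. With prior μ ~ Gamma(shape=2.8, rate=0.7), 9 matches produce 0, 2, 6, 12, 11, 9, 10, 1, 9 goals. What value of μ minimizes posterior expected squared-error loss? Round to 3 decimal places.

6.474

Σ counts = 60. Posterior: Gamma(shape = 2.8+60 = 62.8, rate = 0.7+9 = 9.7).
Mode = (α−1)/β = 61.8/9.7 = 6.371.
Mean = α/β = 62.8/9.7 = 6.474.
Squared-error loss ⇒ the optimal estimator is the posterior mean.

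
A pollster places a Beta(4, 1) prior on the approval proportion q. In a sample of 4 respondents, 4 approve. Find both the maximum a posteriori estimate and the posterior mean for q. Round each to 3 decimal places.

Posterior: Beta(4+4, 1+0) = Beta(8, 1).
Since β = 1 ≤ 1 and α > 1, the Beta density is monotone increasing on [0,1]; the mode is at 1.
Mean = 8/(8+1) = 0.889.
The posterior is left-skewed, so the mode exceeds the mean.

q_MAP = 1.000, E[q|data] = 0.889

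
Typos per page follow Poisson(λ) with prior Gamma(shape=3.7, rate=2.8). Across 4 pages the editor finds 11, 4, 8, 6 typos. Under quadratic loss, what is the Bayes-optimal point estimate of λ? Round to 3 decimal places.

4.809

Σ counts = 29. Posterior: Gamma(shape = 3.7+29 = 32.7, rate = 2.8+4 = 6.8).
Mode = (α−1)/β = 31.7/6.8 = 4.662.
Mean = α/β = 32.7/6.8 = 4.809.
Quadratic loss ⇒ the optimal estimator is the posterior mean.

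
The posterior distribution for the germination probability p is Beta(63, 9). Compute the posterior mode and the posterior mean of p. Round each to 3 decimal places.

MAP = 0.886, posterior mean = 0.875

Mode = (63−1)/(63+9−2) = 62/70 = 0.886.
Mean = 63/(63+9) = 63/72 = 0.875.
The posterior is left-skewed, so the mode exceeds the mean.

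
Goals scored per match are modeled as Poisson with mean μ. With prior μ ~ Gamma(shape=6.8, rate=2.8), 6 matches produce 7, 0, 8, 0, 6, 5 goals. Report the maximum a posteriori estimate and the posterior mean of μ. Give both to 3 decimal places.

MAP: 3.614. Posterior mean: 3.727.

Σ counts = 26. Posterior: Gamma(shape = 6.8+26 = 32.8, rate = 2.8+6 = 8.8).
Mode = (α−1)/β = 31.8/8.8 = 3.614.
Mean = α/β = 32.8/8.8 = 3.727.
The mean is pulled above the mode by the posterior's right skew.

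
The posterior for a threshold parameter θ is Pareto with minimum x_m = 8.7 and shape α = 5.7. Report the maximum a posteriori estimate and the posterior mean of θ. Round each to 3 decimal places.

The Pareto density is strictly decreasing on [x_m, ∞), so the mode is x_m = 8.700.
Mean = α·x_m/(α−1) = 5.7·8.7/4.7 = 10.551.

MAP: 8.700. Posterior mean: 10.551.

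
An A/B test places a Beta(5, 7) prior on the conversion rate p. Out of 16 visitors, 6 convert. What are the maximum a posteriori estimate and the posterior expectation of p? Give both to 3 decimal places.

Posterior: Beta(5+6, 7+10) = Beta(11, 17).
Mode = (11−1)/(11+17−2) = 10/26 = 0.385.
Mean = 11/(11+17) = 11/28 = 0.393.

MAP = 0.385, posterior mean = 0.393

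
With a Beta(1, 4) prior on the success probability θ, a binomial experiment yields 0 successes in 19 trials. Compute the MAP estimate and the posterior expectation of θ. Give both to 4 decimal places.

Posterior: Beta(1+0, 4+19) = Beta(1, 23).
Since α = 1 ≤ 1 and β > 1, the Beta density is monotone decreasing on [0,1]; the mode is at 0.
Mean = 1/(1+23) = 0.0417.
Mean > mode: the posterior has a right tail.

MAP = 0.0000, posterior mean = 0.0417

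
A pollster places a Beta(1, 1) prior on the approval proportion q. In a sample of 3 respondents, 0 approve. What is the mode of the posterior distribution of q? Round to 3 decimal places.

0.000

Posterior: Beta(1+0, 1+3) = Beta(1, 4).
Since α = 1 ≤ 1 and β > 1, the Beta density is monotone decreasing on [0,1]; the mode is at 0.
Mean = 1/(1+4) = 0.200.
This is the posterior mode — the MAP estimate.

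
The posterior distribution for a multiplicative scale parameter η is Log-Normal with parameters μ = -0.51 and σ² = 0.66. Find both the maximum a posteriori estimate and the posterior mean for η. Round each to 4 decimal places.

MAP = 0.3104; posterior mean = 0.8353

Mode = exp(μ − σ²) = exp(-1.17) = 0.3104.
Mean = exp(μ + σ²/2) = exp(-0.180) = 0.8353.
Mean > mode: the posterior has a right tail.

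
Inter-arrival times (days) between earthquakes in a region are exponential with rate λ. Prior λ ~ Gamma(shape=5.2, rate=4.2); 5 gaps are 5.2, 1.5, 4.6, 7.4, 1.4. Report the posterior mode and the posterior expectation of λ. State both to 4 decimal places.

MAP = 0.3786, posterior mean = 0.4198

Σ times = 20.1. Posterior: Gamma(shape = 5.2+5 = 10.2, rate = 4.2+20.1 = 24.3).
Mode = (α−1)/β = 9.2/24.3 = 0.3786.
Mean = α/β = 10.2/24.3 = 0.4198.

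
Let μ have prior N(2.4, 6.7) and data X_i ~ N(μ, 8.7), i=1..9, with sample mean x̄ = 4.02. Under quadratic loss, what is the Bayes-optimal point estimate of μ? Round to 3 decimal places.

Posterior for μ is Normal. Precision-weighted mean: (1/6.7·2.4 + 9/8.7·4.02) / (1/6.7 + 9/8.7) = 3.816.
A Normal posterior is symmetric, so mode = mean.
Quadratic loss ⇒ the optimal estimator is the posterior mean.

3.816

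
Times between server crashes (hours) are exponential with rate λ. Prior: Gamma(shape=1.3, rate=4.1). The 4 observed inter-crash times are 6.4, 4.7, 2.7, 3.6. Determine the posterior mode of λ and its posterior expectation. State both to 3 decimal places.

Σ times = 17.4. Posterior: Gamma(shape = 1.3+4 = 5.3, rate = 4.1+17.4 = 21.5).
Mode = (α−1)/β = 4.3/21.5 = 0.200.
Mean = α/β = 5.3/21.5 = 0.247.

MAP = 0.200, posterior mean = 0.247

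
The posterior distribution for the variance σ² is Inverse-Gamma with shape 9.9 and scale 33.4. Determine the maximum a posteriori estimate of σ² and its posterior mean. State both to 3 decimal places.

Mode = β/(α+1) = 33.4/10.9 = 3.064.
Mean = β/(α−1) = 33.4/8.9 = 3.753.
The posterior is right-skewed, so the mean exceeds the mode.

MAP: 3.064. Posterior mean: 3.753.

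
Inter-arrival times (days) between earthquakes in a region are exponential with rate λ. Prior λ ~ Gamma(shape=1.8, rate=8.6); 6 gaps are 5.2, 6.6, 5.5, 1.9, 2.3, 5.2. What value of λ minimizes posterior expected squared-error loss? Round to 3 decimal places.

Σ times = 26.7. Posterior: Gamma(shape = 1.8+6 = 7.8, rate = 8.6+26.7 = 35.3).
Mode = (α−1)/β = 6.8/35.3 = 0.193.
Mean = α/β = 7.8/35.3 = 0.221.
Squared-error loss ⇒ the optimal estimator is the posterior mean.

0.221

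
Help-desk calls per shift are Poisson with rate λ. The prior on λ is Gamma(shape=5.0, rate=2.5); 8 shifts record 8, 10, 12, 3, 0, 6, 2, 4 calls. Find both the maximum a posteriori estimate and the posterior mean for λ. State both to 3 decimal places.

λ_MAP = 4.667, E[λ|data] = 4.762

Σ counts = 45. Posterior: Gamma(shape = 5.0+45 = 50.0, rate = 2.5+8 = 10.5).
Mode = (α−1)/β = 49.0/10.5 = 4.667.
Mean = α/β = 50.0/10.5 = 4.762.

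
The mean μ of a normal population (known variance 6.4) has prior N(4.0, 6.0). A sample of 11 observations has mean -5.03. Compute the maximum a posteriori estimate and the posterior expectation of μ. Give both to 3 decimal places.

maximum a posteriori estimate = -4.232, posterior expectation = -4.232

Posterior for μ is Normal. Precision-weighted mean: (1/6.0·4.0 + 11/6.4·-5.03) / (1/6.0 + 11/6.4) = -4.232.
A Normal posterior is symmetric, so mode = mean.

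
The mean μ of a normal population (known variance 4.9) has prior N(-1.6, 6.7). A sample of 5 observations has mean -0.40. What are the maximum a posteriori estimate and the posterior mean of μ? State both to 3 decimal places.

μ_MAP = -0.553, E[μ|data] = -0.553

Posterior for μ is Normal. Precision-weighted mean: (1/6.7·-1.6 + 5/4.9·-0.40) / (1/6.7 + 5/4.9) = -0.553.
A Normal posterior is symmetric, so mode = mean.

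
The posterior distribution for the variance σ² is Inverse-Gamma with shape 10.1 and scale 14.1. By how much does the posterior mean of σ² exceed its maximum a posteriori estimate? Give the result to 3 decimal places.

Mode = β/(α+1) = 14.1/11.1 = 1.270.
Mean = β/(α−1) = 14.1/9.1 = 1.549.
Difference = 1.549 − 1.270 = 0.279.

0.279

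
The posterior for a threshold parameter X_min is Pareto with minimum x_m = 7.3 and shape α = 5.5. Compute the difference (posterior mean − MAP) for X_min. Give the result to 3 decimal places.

The Pareto density is strictly decreasing on [x_m, ∞), so the mode is x_m = 7.300.
Mean = α·x_m/(α−1) = 5.5·7.3/4.5 = 8.922.
Difference = 8.922 − 7.300 = 1.622.

1.622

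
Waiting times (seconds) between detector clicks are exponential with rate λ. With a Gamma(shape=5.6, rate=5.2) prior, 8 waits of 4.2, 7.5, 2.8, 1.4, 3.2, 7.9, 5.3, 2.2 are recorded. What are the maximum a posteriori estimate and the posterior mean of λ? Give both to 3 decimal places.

Σ times = 34.5. Posterior: Gamma(shape = 5.6+8 = 13.6, rate = 5.2+34.5 = 39.7).
Mode = (α−1)/β = 12.6/39.7 = 0.317.
Mean = α/β = 13.6/39.7 = 0.343.

maximum a posteriori estimate = 0.317, posterior mean = 0.343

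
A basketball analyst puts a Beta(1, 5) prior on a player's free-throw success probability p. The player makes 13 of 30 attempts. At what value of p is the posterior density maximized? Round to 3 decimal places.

Posterior: Beta(1+13, 5+17) = Beta(14, 22).
Mode = (14−1)/(14+22−2) = 13/34 = 0.382.
Mean = 14/(14+22) = 14/36 = 0.389.
This is the posterior mode — the MAP estimate.

0.382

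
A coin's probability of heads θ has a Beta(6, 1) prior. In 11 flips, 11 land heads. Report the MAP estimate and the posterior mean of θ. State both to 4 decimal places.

MAP estimate = 1.0000, posterior mean = 0.9444

Posterior: Beta(6+11, 1+0) = Beta(17, 1).
Since β = 1 ≤ 1 and α > 1, the Beta density is monotone increasing on [0,1]; the mode is at 1.
Mean = 17/(17+1) = 0.9444.
The mean is pulled below the mode by the posterior's left skew.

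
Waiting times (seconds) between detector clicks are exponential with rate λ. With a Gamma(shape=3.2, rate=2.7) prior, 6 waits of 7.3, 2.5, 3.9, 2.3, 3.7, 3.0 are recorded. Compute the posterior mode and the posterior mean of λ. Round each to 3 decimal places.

MAP = 0.323, posterior mean = 0.362

Σ times = 22.7. Posterior: Gamma(shape = 3.2+6 = 9.2, rate = 2.7+22.7 = 25.4).
Mode = (α−1)/β = 8.2/25.4 = 0.323.
Mean = α/β = 9.2/25.4 = 0.362.
The posterior is right-skewed, so the mean exceeds the mode.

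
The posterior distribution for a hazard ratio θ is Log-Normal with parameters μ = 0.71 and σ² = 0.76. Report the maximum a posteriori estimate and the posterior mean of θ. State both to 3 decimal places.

MAP = 0.951; posterior mean = 2.974

Mode = exp(μ − σ²) = exp(-0.05) = 0.951.
Mean = exp(μ + σ²/2) = exp(1.090) = 2.974.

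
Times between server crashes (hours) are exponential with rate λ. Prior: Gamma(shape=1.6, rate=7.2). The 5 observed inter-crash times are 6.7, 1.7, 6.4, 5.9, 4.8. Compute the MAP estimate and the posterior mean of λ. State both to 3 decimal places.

Σ times = 25.5. Posterior: Gamma(shape = 1.6+5 = 6.6, rate = 7.2+25.5 = 32.7).
Mode = (α−1)/β = 5.6/32.7 = 0.171.
Mean = α/β = 6.6/32.7 = 0.202.
The posterior is right-skewed, so the mean exceeds the mode.

MAP = 0.171; posterior mean = 0.202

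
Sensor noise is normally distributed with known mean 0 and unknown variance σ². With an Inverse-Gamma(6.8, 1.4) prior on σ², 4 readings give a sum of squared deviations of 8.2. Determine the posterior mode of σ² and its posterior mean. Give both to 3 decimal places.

Posterior: Inverse-Gamma(shape = 6.8+4/2 = 8.8, scale = 1.4+8.2/2 = 5.5).
Mode = β/(α+1) = 5.5/9.8 = 0.561.
Mean = β/(α−1) = 5.5/7.8 = 0.705.
Right-skewed posterior ⇒ mode < mean.

σ²_MAP = 0.561, E[σ²|data] = 0.705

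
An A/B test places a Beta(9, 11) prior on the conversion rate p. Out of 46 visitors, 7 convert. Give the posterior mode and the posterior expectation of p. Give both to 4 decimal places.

Posterior: Beta(9+7, 11+39) = Beta(16, 50).
Mode = (16−1)/(16+50−2) = 15/64 = 0.2344.
Mean = 16/(16+50) = 16/66 = 0.2424.

p_MAP = 0.2344, E[p|data] = 0.2424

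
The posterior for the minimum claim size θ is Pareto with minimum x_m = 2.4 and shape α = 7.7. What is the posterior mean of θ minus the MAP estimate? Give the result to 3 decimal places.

0.358

The Pareto density is strictly decreasing on [x_m, ∞), so the mode is x_m = 2.400.
Mean = α·x_m/(α−1) = 7.7·2.4/6.7 = 2.758.
Difference = 2.758 − 2.400 = 0.358.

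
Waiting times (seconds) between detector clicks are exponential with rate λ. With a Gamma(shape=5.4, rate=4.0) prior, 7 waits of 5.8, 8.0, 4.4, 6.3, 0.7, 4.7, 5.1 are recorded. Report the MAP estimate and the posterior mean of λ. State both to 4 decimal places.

MAP estimate = 0.2923, posterior mean = 0.3179

Σ times = 35.0. Posterior: Gamma(shape = 5.4+7 = 12.4, rate = 4.0+35.0 = 39.0).
Mode = (α−1)/β = 11.4/39.0 = 0.2923.
Mean = α/β = 12.4/39.0 = 0.3179.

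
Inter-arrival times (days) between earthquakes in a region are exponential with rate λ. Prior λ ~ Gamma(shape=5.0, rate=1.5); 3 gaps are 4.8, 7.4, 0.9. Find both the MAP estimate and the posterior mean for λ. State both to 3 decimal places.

Σ times = 13.1. Posterior: Gamma(shape = 5.0+3 = 8.0, rate = 1.5+13.1 = 14.6).
Mode = (α−1)/β = 7.0/14.6 = 0.479.
Mean = α/β = 8.0/14.6 = 0.548.

λ_MAP = 0.479, E[λ|data] = 0.548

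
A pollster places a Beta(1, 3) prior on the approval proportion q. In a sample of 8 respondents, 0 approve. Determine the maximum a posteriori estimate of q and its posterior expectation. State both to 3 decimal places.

Posterior: Beta(1+0, 3+8) = Beta(1, 11).
Since α = 1 ≤ 1 and β > 1, the Beta density is monotone decreasing on [0,1]; the mode is at 0.
Mean = 1/(1+11) = 0.083.

maximum a posteriori estimate = 0.000, posterior expectation = 0.083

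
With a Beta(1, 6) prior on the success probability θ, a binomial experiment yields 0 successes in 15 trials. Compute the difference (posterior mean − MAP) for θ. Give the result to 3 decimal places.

0.045

Posterior: Beta(1+0, 6+15) = Beta(1, 21).
Since α = 1 ≤ 1 and β > 1, the Beta density is monotone decreasing on [0,1]; the mode is at 0.
Mean = 1/(1+21) = 0.045.
Difference = 0.045 − 0.000 = 0.045.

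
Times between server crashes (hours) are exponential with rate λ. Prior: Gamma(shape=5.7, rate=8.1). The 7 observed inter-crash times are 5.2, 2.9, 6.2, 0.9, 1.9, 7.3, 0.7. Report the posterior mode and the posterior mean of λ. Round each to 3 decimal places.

posterior mode = 0.352, posterior mean = 0.383

Σ times = 25.1. Posterior: Gamma(shape = 5.7+7 = 12.7, rate = 8.1+25.1 = 33.2).
Mode = (α−1)/β = 11.7/33.2 = 0.352.
Mean = α/β = 12.7/33.2 = 0.383.
The mean is pulled above the mode by the posterior's right skew.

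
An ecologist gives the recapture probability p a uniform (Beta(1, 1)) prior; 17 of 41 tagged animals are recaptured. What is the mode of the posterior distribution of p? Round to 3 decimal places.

Posterior: Beta(1+17, 1+24) = Beta(18, 25).
Mode = (18−1)/(18+25−2) = 17/41 = 0.415.
Mean = 18/(18+25) = 18/43 = 0.419.
This is the posterior mode — the MAP estimate.

0.415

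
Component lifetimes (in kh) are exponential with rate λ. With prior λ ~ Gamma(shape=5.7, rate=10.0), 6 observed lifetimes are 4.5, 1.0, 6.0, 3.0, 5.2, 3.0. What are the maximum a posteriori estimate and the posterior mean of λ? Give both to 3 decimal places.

Σ times = 22.7. Posterior: Gamma(shape = 5.7+6 = 11.7, rate = 10.0+22.7 = 32.7).
Mode = (α−1)/β = 10.7/32.7 = 0.327.
Mean = α/β = 11.7/32.7 = 0.358.

MAP = 0.327; posterior mean = 0.358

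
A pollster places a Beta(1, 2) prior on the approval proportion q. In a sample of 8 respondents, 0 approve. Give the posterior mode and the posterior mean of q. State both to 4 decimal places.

MAP = 0.0000, posterior mean = 0.0909

Posterior: Beta(1+0, 2+8) = Beta(1, 10).
Since α = 1 ≤ 1 and β > 1, the Beta density is monotone decreasing on [0,1]; the mode is at 0.
Mean = 1/(1+10) = 0.0909.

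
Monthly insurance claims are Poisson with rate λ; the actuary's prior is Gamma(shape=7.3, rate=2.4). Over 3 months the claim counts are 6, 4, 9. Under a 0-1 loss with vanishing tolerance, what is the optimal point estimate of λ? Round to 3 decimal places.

4.685

Σ counts = 19. Posterior: Gamma(shape = 7.3+19 = 26.3, rate = 2.4+3 = 5.4).
Mode = (α−1)/β = 25.3/5.4 = 4.685.
Mean = α/β = 26.3/5.4 = 4.870.
This is the posterior mode — the MAP estimate.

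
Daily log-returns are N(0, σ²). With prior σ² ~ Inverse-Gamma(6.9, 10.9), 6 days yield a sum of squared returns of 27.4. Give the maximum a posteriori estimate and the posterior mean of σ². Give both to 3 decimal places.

MAP: 2.257. Posterior mean: 2.764.

Posterior: Inverse-Gamma(shape = 6.9+6/2 = 9.9, scale = 10.9+27.4/2 = 24.6).
Mode = β/(α+1) = 24.6/10.9 = 2.257.
Mean = β/(α−1) = 24.6/8.9 = 2.764.
Mean > mode: the posterior has a right tail.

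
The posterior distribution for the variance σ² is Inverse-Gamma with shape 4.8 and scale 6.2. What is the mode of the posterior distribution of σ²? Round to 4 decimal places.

Mode = β/(α+1) = 6.2/5.8 = 1.0690.
Mean = β/(α−1) = 6.2/3.8 = 1.6316.
This is the posterior mode — the MAP estimate.

1.0690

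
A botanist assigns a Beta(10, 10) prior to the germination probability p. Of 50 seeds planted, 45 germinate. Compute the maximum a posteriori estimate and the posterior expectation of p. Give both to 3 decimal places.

Posterior: Beta(10+45, 10+5) = Beta(55, 15).
Mode = (55−1)/(55+15−2) = 54/68 = 0.794.
Mean = 55/(55+15) = 55/70 = 0.786.

MAP = 0.794; posterior mean = 0.786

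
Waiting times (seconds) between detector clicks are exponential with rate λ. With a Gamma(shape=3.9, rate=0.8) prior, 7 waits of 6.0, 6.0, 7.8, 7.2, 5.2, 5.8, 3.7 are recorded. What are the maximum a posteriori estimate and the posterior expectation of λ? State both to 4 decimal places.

Σ times = 41.7. Posterior: Gamma(shape = 3.9+7 = 10.9, rate = 0.8+41.7 = 42.5).
Mode = (α−1)/β = 9.9/42.5 = 0.2329.
Mean = α/β = 10.9/42.5 = 0.2565.
Right-skewed posterior ⇒ mode < mean.

MAP: 0.2329. Posterior mean: 0.2565.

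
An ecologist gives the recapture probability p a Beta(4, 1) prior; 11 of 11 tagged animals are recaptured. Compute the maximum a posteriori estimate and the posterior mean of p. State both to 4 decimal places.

p_MAP = 1.0000, E[p|data] = 0.9375

Posterior: Beta(4+11, 1+0) = Beta(15, 1).
Since β = 1 ≤ 1 and α > 1, the Beta density is monotone increasing on [0,1]; the mode is at 1.
Mean = 15/(15+1) = 0.9375.
The mean is pulled below the mode by the posterior's left skew.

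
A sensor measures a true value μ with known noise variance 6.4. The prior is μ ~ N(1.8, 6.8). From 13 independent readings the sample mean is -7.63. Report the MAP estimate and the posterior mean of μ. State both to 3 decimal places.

MAP = -6.993; posterior mean = -6.993

Posterior for μ is Normal. Precision-weighted mean: (1/6.8·1.8 + 13/6.4·-7.63) / (1/6.8 + 13/6.4) = -6.993.
A Normal posterior is symmetric, so mode = mean.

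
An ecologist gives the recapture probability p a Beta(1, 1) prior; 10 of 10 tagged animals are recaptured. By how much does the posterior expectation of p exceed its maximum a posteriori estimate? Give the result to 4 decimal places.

Posterior: Beta(1+10, 1+0) = Beta(11, 1).
Since β = 1 ≤ 1 and α > 1, the Beta density is monotone increasing on [0,1]; the mode is at 1.
Mean = 11/(11+1) = 0.9167.
Difference = 0.9167 − 1.0000 = -0.0833.

-0.0833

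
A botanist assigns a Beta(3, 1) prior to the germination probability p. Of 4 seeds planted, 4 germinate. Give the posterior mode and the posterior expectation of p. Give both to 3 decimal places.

Posterior: Beta(3+4, 1+0) = Beta(7, 1).
Since β = 1 ≤ 1 and α > 1, the Beta density is monotone increasing on [0,1]; the mode is at 1.
Mean = 7/(7+1) = 0.875.
The mean is pulled below the mode by the posterior's left skew.

p_MAP = 1.000, E[p|data] = 0.875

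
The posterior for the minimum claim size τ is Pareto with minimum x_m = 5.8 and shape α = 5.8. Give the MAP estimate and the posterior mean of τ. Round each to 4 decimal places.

The Pareto density is strictly decreasing on [x_m, ∞), so the mode is x_m = 5.8000.
Mean = α·x_m/(α−1) = 5.8·5.8/4.8 = 7.0083.
The mean is pulled above the mode by the posterior's right skew.

τ_MAP = 5.8000, E[τ|data] = 7.0083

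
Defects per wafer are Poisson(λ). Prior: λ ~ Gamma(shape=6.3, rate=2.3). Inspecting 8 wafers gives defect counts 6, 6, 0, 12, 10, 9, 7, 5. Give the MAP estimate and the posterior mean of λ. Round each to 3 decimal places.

λ_MAP = 5.854, E[λ|data] = 5.951

Σ counts = 55. Posterior: Gamma(shape = 6.3+55 = 61.3, rate = 2.3+8 = 10.3).
Mode = (α−1)/β = 60.3/10.3 = 5.854.
Mean = α/β = 61.3/10.3 = 5.951.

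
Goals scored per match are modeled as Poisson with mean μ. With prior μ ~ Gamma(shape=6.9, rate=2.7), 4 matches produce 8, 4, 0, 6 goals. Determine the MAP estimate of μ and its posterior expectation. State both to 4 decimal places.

MAP estimate = 3.5672, posterior expectation = 3.7164

Σ counts = 18. Posterior: Gamma(shape = 6.9+18 = 24.9, rate = 2.7+4 = 6.7).
Mode = (α−1)/β = 23.9/6.7 = 3.5672.
Mean = α/β = 24.9/6.7 = 3.7164.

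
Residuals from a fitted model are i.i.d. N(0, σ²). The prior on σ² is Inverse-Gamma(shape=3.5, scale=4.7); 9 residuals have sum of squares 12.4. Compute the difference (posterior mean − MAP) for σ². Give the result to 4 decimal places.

0.3460

Posterior: Inverse-Gamma(shape = 3.5+9/2 = 8.0, scale = 4.7+12.4/2 = 10.9).
Mode = β/(α+1) = 10.9/9.0 = 1.2111.
Mean = β/(α−1) = 10.9/7.0 = 1.5571.
Difference = 1.5571 − 1.2111 = 0.3460.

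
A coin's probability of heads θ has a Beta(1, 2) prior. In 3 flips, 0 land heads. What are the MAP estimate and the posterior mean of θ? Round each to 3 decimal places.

MAP: 0.000. Posterior mean: 0.167.

Posterior: Beta(1+0, 2+3) = Beta(1, 5).
Since α = 1 ≤ 1 and β > 1, the Beta density is monotone decreasing on [0,1]; the mode is at 0.
Mean = 1/(1+5) = 0.167.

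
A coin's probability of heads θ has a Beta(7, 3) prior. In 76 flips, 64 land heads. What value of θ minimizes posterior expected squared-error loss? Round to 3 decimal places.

Posterior: Beta(7+64, 3+12) = Beta(71, 15).
Mode = (71−1)/(71+15−2) = 70/84 = 0.833.
Mean = 71/(71+15) = 71/86 = 0.826.
Squared-error loss ⇒ the optimal estimator is the posterior mean.

0.826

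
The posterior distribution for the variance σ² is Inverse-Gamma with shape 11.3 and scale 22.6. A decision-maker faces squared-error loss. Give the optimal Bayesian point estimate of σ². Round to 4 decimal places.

2.1942

Mode = β/(α+1) = 22.6/12.3 = 1.8374.
Mean = β/(α−1) = 22.6/10.3 = 2.1942.
Squared-error loss ⇒ the optimal estimator is the posterior mean.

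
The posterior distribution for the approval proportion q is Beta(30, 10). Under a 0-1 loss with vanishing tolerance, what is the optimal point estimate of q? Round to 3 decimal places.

Mode = (30−1)/(30+10−2) = 29/38 = 0.763.
Mean = 30/(30+10) = 30/40 = 0.750.
This is the posterior mode — the MAP estimate.

0.763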